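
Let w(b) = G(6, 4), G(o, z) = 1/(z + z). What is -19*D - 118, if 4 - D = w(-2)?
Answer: -1533/8 ≈ -191.63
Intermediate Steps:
G(o, z) = 1/(2*z)
w(b) = ⅛ (w(b) = (½)/4 = (½)*(¼) = ⅛)
D = 31/8 (D = 4 - 1*⅛ = 4 - ⅛ = 31/8 ≈ 3.8750)
-19*D - 118 = -19*31/8 - 118 = -589/8 - 118 = -1533/8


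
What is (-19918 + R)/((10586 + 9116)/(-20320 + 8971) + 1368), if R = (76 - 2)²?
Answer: -81951129/7752865 ≈ -10.570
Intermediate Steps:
R = 5476 (R = 74² = 5476)
(-19918 + R)/((10586 + 9116)/(-20320 + 8971) + 1368) = (-19918 + 5476)/((10586 + 9116)/(-20320 + 8971) + 1368) = -14442/(19702/(-11349) + 1368) = -14442/(19702*(-1/11349) + 1368) = -14442/(-19702/11349 + 1368) = -14442/15505730/11349 = -14442*11349/15505730 = -81951129/7752865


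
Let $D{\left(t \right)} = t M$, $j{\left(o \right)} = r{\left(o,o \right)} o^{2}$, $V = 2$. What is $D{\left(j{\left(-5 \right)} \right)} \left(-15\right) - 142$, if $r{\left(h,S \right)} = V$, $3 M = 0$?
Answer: $-142$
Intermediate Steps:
$M = 0$ ($M = \frac{1}{3} \cdot 0 = 0$)
$r{\left(h,S \right)} = 2$
$j{\left(o \right)} = 2 o^{2}$
$D{\left(t \right)} = 0$ ($D{\left(t \right)} = t 0 = 0$)
$D{\left(j{\left(-5 \right)} \right)} \left(-15\right) - 142 = 0 \left(-15\right) - 142 = 0 - 142 = -142$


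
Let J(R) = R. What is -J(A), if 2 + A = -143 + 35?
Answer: 110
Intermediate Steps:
A = -110 (A = -2 + (-143 + 35) = -2 - 108 = -110)
-J(A) = -1*(-110) = 110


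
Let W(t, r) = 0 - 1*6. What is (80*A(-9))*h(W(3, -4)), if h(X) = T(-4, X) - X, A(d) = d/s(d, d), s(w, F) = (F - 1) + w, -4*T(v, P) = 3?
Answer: 3780/19 ≈ 198.95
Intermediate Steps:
T(v, P) = -3/4 (T(v, P) = -1/4*3 = -3/4)
s(w, F) = -1 + F + w (s(w, F) = (-1 + F) + w = -1 + F + w)
A(d) = d/(-1 + 2*d) (A(d) = d/(-1 + d + d) = d/(-1 + 2*d))
W(t, r) = -6 (W(t, r) = 0 - 6 = -6)
h(X) = -3/4 - X
(80*A(-9))*h(W(3, -4)) = (80*(-9/(-1 + 2*(-9))))*(-3/4 - 1*(-6)) = (80*(-9/(-1 - 18)))*(-3/4 + 6) = (80*(-9/(-19)))*(21/4) = (80*(-9*(-1/19)))*(21/4) = (80*(9/19))*(21/4) = (720/19)*(21/4) = 3780/19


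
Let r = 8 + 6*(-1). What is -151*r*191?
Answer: -57682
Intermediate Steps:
r = 2 (r = 8 - 6 = 2)
-151*r*191 = -151*2*191 = -302*191 = -57682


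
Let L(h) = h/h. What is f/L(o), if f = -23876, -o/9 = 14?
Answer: -23876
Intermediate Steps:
o = -126 (o = -9*14 = -126)
L(h) = 1
f/L(o) = -23876/1 = -23876*1 = -23876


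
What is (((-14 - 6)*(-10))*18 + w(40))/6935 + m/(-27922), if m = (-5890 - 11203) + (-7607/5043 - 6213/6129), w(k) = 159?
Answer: 767618036963429/665011366236810 ≈ 1.1543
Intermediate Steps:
m = -58710861037/3434283 (m = -17093 + (-7607*1/5043 - 6213*1/6129) = -17093 + (-7607/5043 - 2071/2043) = -17093 - 8661718/3434283 = -58710861037/3434283 ≈ -17096.)
(((-14 - 6)*(-10))*18 + w(40))/6935 + m/(-27922) = (((-14 - 6)*(-10))*18 + 159)/6935 - 58710861037/3434283/(-27922) = (-20*(-10)*18 + 159)*(1/6935) - 58710861037/3434283*(-1/27922) = (200*18 + 159)*(1/6935) + 58710861037/95892049926 = (3600 + 159)*(1/6935) + 58710861037/95892049926 = 3759*(1/6935) + 58710861037/95892049926 = 3759/6935 + 58710861037/95892049926 = 767618036963429/665011366236810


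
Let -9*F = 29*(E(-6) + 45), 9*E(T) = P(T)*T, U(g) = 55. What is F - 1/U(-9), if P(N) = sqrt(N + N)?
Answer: -7976/55 + 116*I*sqrt(3)/27 ≈ -145.02 + 7.4414*I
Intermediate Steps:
P(N) = sqrt(2)*sqrt(N) (P(N) = sqrt(2*N) = sqrt(2)*sqrt(N))
E(T) = sqrt(2)*T**(3/2)/9 (E(T) = ((sqrt(2)*sqrt(T))*T)/9 = (sqrt(2)*T**(3/2))/9 = sqrt(2)*T**(3/2)/9)
F = -145 + 116*I*sqrt(3)/27 (F = -29*(sqrt(2)*(-6)**(3/2)/9 + 45)/9 = -29*(sqrt(2)*(-6*I*sqrt(6))/9 + 45)/9 = -29*(-4*I*sqrt(3)/3 + 45)/9 = -29*(45 - 4*I*sqrt(3)/3)/9 = -(1305 - 116*I*sqrt(3)/3)/9 = -145 + 116*I*sqrt(3)/27 ≈ -145.0 + 7.4414*I)
F - 1/U(-9) = (-145 + 116*I*sqrt(3)/27) - 1/55 = -7976/55 + 116*I*sqrt(3)/27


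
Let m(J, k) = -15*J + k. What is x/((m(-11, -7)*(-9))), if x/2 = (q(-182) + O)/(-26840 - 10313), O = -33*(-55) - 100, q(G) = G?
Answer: 511/8805261 ≈ 5.8034e-5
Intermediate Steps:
m(J, k) = k - 15*J
O = 1715 (O = 1815 - 100 = 1715)
x = -3066/37153 (x = 2*((-182 + 1715)/(-26840 - 10313)) = 2*(1533/(-37153)) = 2*(1533*(-1/37153)) = 2*(-1533/37153) = -3066/37153 ≈ -0.082524)
x/((m(-11, -7)*(-9))) = -3066*(-1/(9*(-7 - 15*(-11))))/37153 = -3066*(-1/(9*(-7 + 165)))/37153 = -3066/(37153*(158*(-9))) = -3066/37153/(-1422) = -3066/37153*(-1/1422) = 511/8805261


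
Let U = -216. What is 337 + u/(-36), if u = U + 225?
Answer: 1347/4 ≈ 336.75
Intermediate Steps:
u = 9 (u = -216 + 225 = 9)
337 + u/(-36) = 337 + 9/(-36) = 337 - 1/36*9 = 337 - ¼ = 1347/4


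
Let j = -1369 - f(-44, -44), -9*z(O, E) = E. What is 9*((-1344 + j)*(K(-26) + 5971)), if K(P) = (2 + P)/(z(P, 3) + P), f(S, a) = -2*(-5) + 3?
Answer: -11574675054/79 ≈ -1.4651e+8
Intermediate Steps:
z(O, E) = -E/9
f(S, a) = 13 (f(S, a) = 10 + 3 = 13)
K(P) = (2 + P)/(-1/3 + P) (K(P) = (2 + P)/(-1/9*3 + P) = (2 + P)/(-1/3 + P))
j = -1382 (j = -1369 - 1*13 = -1369 - 13 = -1382)
9*((-1344 + j)*(K(-26) + 5971)) = 9*((-1344 - 1382)*(3*(2 - 26)/(-1 + 3*(-26)) + 5971)) = 9*(-2726*(3*(-24)/(-1 - 78) + 5971)) = 9*(-2726*(3*(-24)/(-79) + 5971)) = 9*(-2726*(3*(-1/79)*(-24) + 5971)) = 9*(-2726*(72/79 + 5971)) = 9*(-2726*471781/79) = 9*(-1286075006/79) = -11574675054/79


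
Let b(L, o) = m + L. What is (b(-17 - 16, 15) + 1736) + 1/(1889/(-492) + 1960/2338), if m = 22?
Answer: 425273511/246583 ≈ 1724.7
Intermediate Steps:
b(L, o) = 22 + L
(b(-17 - 16, 15) + 1736) + 1/(1889/(-492) + 1960/2338) = ((22 + (-17 - 16)) + 1736) + 1/(1889/(-492) + 1960/2338) = ((22 - 33) + 1736) + 1/(1889*(-1/492) + 1960*(1/2338)) = (-11 + 1736) + 1/(-1889/492 + 140/167) = 1725 + 1/(-246583/82164) = 1725 - 82164/246583 = 425273511/246583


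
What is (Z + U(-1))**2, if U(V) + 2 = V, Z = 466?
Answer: 214369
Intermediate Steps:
U(V) = -2 + V
(Z + U(-1))**2 = (466 + (-2 - 1))**2 = (466 - 3)**2 = 463**2 = 214369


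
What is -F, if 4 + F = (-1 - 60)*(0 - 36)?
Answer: -2192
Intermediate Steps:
F = 2192 (F = -4 + (-1 - 60)*(0 - 36) = -4 - 61*(-36) = -4 + 2196 = 2192)
-F = -1*2192 = -2192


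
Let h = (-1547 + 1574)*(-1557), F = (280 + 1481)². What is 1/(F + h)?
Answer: 1/3059082 ≈ 3.2690e-7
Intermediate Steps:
F = 3101121 (F = 1761² = 3101121)
h = -42039 (h = 27*(-1557) = -42039)
1/(F + h) = 1/(3101121 - 42039) = 1/3059082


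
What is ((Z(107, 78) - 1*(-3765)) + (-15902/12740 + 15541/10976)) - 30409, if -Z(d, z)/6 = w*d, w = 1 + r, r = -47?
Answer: 2060534373/713440 ≈ 2888.2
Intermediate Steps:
w = -46 (w = 1 - 47 = -46)
Z(d, z) = 276*d (Z(d, z) = -(-276)*d = 276*d)
((Z(107, 78) - 1*(-3765)) + (-15902/12740 + 15541/10976)) - 30409 = ((276*107 - 1*(-3765)) + (-15902/12740 + 15541/10976)) - 30409 = ((29532 + 3765) + (-15902*1/12740 + 15541*(1/10976))) - 30409 = (33297 + (-7951/6370 + 15541/10976)) - 30409 = (33297 + 119653/713440) - 30409 = 23755531333/713440 - 30409 = 2060534373/713440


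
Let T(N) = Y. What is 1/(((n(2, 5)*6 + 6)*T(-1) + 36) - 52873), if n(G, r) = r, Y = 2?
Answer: -1/52765 ≈ -1.8952e-5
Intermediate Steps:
T(N) = 2
1/(((n(2, 5)*6 + 6)*T(-1) + 36) - 52873) = 1/(((5*6 + 6)*2 + 36) - 52873) = 1/(((30 + 6)*2 + 36) - 52873) = 1/((36*2 + 36) - 52873) = 1/((72 + 36) - 52873) = 1/(108 - 52873) = 1/(-52765) = -1/52765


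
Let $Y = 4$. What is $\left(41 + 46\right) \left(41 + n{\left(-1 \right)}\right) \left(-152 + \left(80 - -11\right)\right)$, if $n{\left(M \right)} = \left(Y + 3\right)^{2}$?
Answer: $-477630$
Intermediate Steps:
$n{\left(M \right)} = 49$ ($n{\left(M \right)} = \left(4 + 3\right)^{2} = 7^{2} = 49$)
$\left(41 + 46\right) \left(41 + n{\left(-1 \right)}\right) \left(-152 + \left(80 - -11\right)\right) = \left(41 + 46\right) \left(41 + 49\right) \left(-152 + \left(80 - -11\right)\right) = 87 \cdot 90 \left(-152 + \left(80 + 11\right)\right) = 7830 \left(-152 + 91\right) = 7830 \left(-61\right) = -477630$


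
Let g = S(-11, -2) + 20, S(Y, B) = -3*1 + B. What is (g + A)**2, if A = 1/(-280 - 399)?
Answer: 103713856/461041 ≈ 224.96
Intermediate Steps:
S(Y, B) = -3 + B
A = -1/679 (A = 1/(-679) = -1/679 ≈ -0.0014728)
g = 15 (g = (-3 - 2) + 20 = -5 + 20 = 15)
(g + A)**2 = (15 - 1/679)**2 = (10184/679)**2 = 103713856/461041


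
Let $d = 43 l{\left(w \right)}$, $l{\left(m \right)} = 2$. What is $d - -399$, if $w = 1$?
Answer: $485$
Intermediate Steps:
$d = 86$ ($d = 43 \cdot 2 = 86$)
$d - -399 = 86 - -399 = 86 + 399 = 485$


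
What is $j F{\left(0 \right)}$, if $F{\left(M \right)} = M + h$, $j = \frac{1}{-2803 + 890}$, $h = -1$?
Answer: $\frac{1}{1913} \approx 0.00052274$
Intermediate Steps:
$j = - \frac{1}{1913}$ ($j = \frac{1}{-1913} = - \frac{1}{1913} \approx -0.00052274$)
$F{\left(M \right)} = -1 + M$ ($F{\left(M \right)} = M - 1 = -1 + M$)
$j F{\left(0 \right)} = - \frac{-1 + 0}{1913} = \left(- \frac{1}{1913}\right) \left(-1\right) = \frac{1}{1913}$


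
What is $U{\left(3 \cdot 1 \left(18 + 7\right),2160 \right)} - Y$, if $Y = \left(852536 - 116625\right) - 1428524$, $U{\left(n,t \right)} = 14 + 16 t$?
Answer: $727187$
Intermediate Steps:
$Y = -692613$ ($Y = 735911 - 1428524 = -692613$)
$U{\left(3 \cdot 1 \left(18 + 7\right),2160 \right)} - Y = \left(14 + 16 \cdot 2160\right) - -692613 = \left(14 + 34560\right) + 692613 = 34574 + 692613 = 727187$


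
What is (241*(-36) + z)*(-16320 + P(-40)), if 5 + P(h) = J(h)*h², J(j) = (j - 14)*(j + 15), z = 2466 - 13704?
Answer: -42689143950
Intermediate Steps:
z = -11238
J(j) = (-14 + j)*(15 + j)
P(h) = -5 + h²*(-210 + h + h²) (P(h) = -5 + (-210 + h + h²)*h² = -5 + h²*(-210 + h + h²))
(241*(-36) + z)*(-16320 + P(-40)) = (241*(-36) - 11238)*(-16320 + (-5 + (-40)²*(-210 - 40 + (-40)²))) = (-8676 - 11238)*(-16320 + (-5 + 1600*(-210 - 40 + 1600))) = -19914*(-16320 + (-5 + 1600*1350)) = -19914*(-16320 + (-5 + 2160000)) = -19914*(-16320 + 2159995) = -19914*2143675 = -42689143950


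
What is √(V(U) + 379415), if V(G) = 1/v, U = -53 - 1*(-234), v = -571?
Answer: 2*√30926211361/571 ≈ 615.97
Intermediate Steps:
U = 181 (U = -53 + 234 = 181)
V(G) = -1/571 (V(G) = 1/(-571) = -1/571)
√(V(U) + 379415) = √(-1/571 + 379415) = √(216645964/571) = 2*√30926211361/571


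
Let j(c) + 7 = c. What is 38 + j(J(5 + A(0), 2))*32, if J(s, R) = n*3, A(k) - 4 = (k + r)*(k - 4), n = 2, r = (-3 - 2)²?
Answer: 6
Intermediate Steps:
r = 25 (r = (-5)² = 25)
A(k) = 4 + (-4 + k)*(25 + k) (A(k) = 4 + (k + 25)*(k - 4) = 4 + (25 + k)*(-4 + k) = 4 + (-4 + k)*(25 + k))
J(s, R) = 6 (J(s, R) = 2*3 = 6)
j(c) = -7 + c
38 + j(J(5 + A(0), 2))*32 = 38 + (-7 + 6)*32 = 38 - 1*32 = 38 - 32 = 6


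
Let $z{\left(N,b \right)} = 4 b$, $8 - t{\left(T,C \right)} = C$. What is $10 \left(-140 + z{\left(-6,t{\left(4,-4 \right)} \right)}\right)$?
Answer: $-920$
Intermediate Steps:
$t{\left(T,C \right)} = 8 - C$
$10 \left(-140 + z{\left(-6,t{\left(4,-4 \right)} \right)}\right) = 10 \left(-140 + 4 \left(8 - -4\right)\right) = 10 \left(-140 + 4 \left(8 + 4\right)\right) = 10 \left(-140 + 4 \cdot 12\right) = 10 \left(-140 + 48\right) = 10 \left(-92\right) = -920$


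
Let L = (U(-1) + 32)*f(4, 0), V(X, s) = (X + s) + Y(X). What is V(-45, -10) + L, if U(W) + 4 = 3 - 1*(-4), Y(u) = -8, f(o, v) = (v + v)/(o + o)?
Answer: -63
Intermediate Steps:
f(o, v) = v/o (f(o, v) = (2*v)/((2*o)) = (2*v)*(1/(2*o)) = v/o)
V(X, s) = -8 + X + s (V(X, s) = (X + s) - 8 = -8 + X + s)
U(W) = 3 (U(W) = -4 + (3 - 1*(-4)) = -4 + (3 + 4) = -4 + 7 = 3)
L = 0 (L = (3 + 32)*(0/4) = 35*(0*(¼)) = 35*0 = 0)
V(-45, -10) + L = (-8 - 45 - 10) + 0 = -63 + 0 = -63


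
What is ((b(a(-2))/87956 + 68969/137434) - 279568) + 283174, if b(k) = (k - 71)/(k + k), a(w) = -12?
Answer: 47559182439797/13187067168 ≈ 3606.5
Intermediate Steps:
b(k) = (-71 + k)/(2*k) (b(k) = (-71 + k)/((2*k)) = (-71 + k)*(1/(2*k)) = (-71 + k)/(2*k))
((b(a(-2))/87956 + 68969/137434) - 279568) + 283174 = ((((1/2)*(-71 - 12)/(-12))/87956 + 68969/137434) - 279568) + 283174 = ((((1/2)*(-1/12)*(-83))*(1/87956) + 68969*(1/137434)) - 279568) + 283174 = (((83/24)*(1/87956) + 68969/137434) - 279568) + 283174 = ((83/2110944 + 68969/137434) - 279568) + 283174 = (6618231989/13187067168 - 279568) + 283174 = -3686675375791435/13187067168 + 283174 = 47559182439797/13187067168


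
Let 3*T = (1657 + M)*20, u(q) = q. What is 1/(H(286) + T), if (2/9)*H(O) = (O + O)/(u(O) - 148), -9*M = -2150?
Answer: 621/7860563 ≈ 7.9002e-5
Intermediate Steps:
M = 2150/9 (M = -⅑*(-2150) = 2150/9 ≈ 238.89)
H(O) = 9*O/(-148 + O) (H(O) = 9*((O + O)/(O - 148))/2 = 9*((2*O)/(-148 + O))/2 = 9*(2*O/(-148 + O))/2 = 9*O/(-148 + O))
T = 341260/27 (T = ((1657 + 2150/9)*20)/3 = ((17063/9)*20)/3 = (⅓)*(341260/9) = 341260/27 ≈ 12639.)
1/(H(286) + T) = 1/(9*286/(-148 + 286) + 341260/27) = 1/(9*286/138 + 341260/27) = 1/(9*286*(1/138) + 341260/27) = 1/(429/23 + 341260/27) = 1/(7860563/621) = 621/7860563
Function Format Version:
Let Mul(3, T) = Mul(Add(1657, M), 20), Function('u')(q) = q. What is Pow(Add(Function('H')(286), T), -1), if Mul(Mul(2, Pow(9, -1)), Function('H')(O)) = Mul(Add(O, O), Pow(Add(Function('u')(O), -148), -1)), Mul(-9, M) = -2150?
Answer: Rational(621, 7860563) ≈ 7.9002e-5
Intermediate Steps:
M = Rational(2150, 9) (M = Mul(Rational(-1, 9), -2150) = Rational(2150, 9) ≈ 238.89)
Function('H')(O) = Mul(9, O, Pow(Add(-148, O), -1)) (Function('H')(O) = Mul(Rational(9, 2), Mul(Add(O, O), Pow(Add(O, -148), -1))) = Mul(Rational(9, 2), Mul(Mul(2, O), Pow(Add(-148, O), -1))) = Mul(Rational(9, 2), Mul(2, O, Pow(Add(-148, O), -1))) = Mul(9, O, Pow(Add(-148, O), -1)))
T = Rational(341260, 27) (T = Mul(Rational(1, 3), Mul(Add(1657, Rational(2150, 9)), 20)) = Mul(Rational(1, 3), Mul(Rational(17063, 9), 20)) = Mul(Rational(1, 3), Rational(341260, 9)) = Rational(341260, 27) ≈ 12639.)
Pow(Add(Function('H')(286), T), -1) = Pow(Add(Mul(9, 286, Pow(Add(-148, 286), -1)), Rational(341260, 27)), -1) = Pow(Add(Mul(9, 286, Pow(138, -1)), Rational(341260, 27)), -1) = Pow(Add(Mul(9, 286, Rational(1, 138)), Rational(341260, 27)), -1) = Pow(Add(Rational(429, 23), Rational(341260, 27)), -1) = Pow(Rational(7860563, 621), -1) = Rational(621, 7860563)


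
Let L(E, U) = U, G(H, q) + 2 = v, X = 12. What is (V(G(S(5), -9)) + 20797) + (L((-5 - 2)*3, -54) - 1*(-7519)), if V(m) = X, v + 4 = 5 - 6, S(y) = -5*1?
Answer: 28274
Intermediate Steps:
S(y) = -5
v = -5 (v = -4 + (5 - 6) = -4 - 1 = -5)
G(H, q) = -7 (G(H, q) = -2 - 5 = -7)
V(m) = 12
(V(G(S(5), -9)) + 20797) + (L((-5 - 2)*3, -54) - 1*(-7519)) = (12 + 20797) + (-54 - 1*(-7519)) = 20809 + (-54 + 7519) = 20809 + 7465 = 28274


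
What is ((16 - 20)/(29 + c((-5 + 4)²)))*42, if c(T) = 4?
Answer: -56/11 ≈ -5.0909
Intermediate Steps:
((16 - 20)/(29 + c((-5 + 4)²)))*42 = ((16 - 20)/(29 + 4))*42 = -4/33*42 = -56/11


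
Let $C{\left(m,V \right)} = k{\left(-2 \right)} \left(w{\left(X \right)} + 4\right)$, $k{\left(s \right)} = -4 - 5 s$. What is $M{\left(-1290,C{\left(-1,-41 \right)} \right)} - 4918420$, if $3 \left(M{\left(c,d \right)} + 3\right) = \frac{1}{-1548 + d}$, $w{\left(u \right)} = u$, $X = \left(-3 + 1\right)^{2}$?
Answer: $- \frac{22132903501}{4500} \approx -4.9184 \cdot 10^{6}$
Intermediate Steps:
$X = 4$ ($X = \left(-2\right)^{2} = 4$)
$C{\left(m,V \right)} = 48$ ($C{\left(m,V \right)} = \left(-4 - -10\right) \left(4 + 4\right) = \left(-4 + 10\right) 8 = 6 \cdot 8 = 48$)
$M{\left(c,d \right)} = -3 + \frac{1}{3 \left(-1548 + d\right)}$
$M{\left(-1290,C{\left(-1,-41 \right)} \right)} - 4918420 = \frac{13933 - 432}{3 \left(-1548 + 48\right)} - 4918420 = \frac{13933 - 432}{3 \left(-1500\right)} - 4918420 = \frac{1}{3} \left(- \frac{1}{1500}\right) 13501 - 4918420 = - \frac{13501}{4500} - 4918420 = - \frac{22132903501}{4500}$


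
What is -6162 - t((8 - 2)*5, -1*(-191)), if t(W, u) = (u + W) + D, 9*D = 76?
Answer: -57523/9 ≈ -6391.4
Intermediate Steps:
D = 76/9 (D = (⅑)*76 = 76/9 ≈ 8.4444)
t(W, u) = 76/9 + W + u (t(W, u) = (u + W) + 76/9 = (W + u) + 76/9 = 76/9 + W + u)
-6162 - t((8 - 2)*5, -1*(-191)) = -6162 - (76/9 + (8 - 2)*5 - 1*(-191)) = -6162 - (76/9 + 6*5 + 191) = -6162 - (76/9 + 30 + 191) = -6162 - 1*2065/9 = -6162 - 2065/9 = -57523/9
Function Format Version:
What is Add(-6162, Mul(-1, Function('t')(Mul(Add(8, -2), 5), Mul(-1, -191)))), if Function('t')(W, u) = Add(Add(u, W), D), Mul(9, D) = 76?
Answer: Rational(-57523, 9) ≈ -6391.4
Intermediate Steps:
D = Rational(76, 9) (D = Mul(Rational(1, 9), 76) = Rational(76, 9) ≈ 8.4444)
Function('t')(W, u) = Add(Rational(76, 9), W, u) (Function('t')(W, u) = Add(Add(u, W), Rational(76, 9)) = Add(Add(W, u), Rational(76, 9)) = Add(Rational(76, 9), W, u))
Add(-6162, Mul(-1, Function('t')(Mul(Add(8, -2), 5), Mul(-1, -191)))) = Add(-6162, Mul(-1, Add(Rational(76, 9), Mul(Add(8, -2), 5), Mul(-1, -191)))) = Add(-6162, Mul(-1, Add(Rational(76, 9), Mul(6, 5), 191))) = Add(-6162, Mul(-1, Add(Rational(76, 9), 30, 191))) = Add(-6162, Mul(-1, Rational(2065, 9))) = Add(-6162, Rational(-2065, 9)) = Rational(-57523, 9)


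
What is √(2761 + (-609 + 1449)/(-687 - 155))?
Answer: √489185581/421 ≈ 52.536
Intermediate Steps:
√(2761 + (-609 + 1449)/(-687 - 155)) = √(2761 + 840/(-842)) = √(2761 + 840*(-1/842)) = √(2761 - 420/421) = √(1161961/421) = √489185581/421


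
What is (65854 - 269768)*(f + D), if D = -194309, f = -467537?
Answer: 134959665244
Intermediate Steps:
(65854 - 269768)*(f + D) = (65854 - 269768)*(-467537 - 194309) = -203914*(-661846) = 134959665244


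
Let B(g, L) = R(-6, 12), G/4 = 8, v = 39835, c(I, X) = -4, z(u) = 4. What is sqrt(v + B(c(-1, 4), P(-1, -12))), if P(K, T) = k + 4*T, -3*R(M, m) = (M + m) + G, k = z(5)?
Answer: sqrt(358401)/3 ≈ 199.56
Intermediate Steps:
k = 4
G = 32 (G = 4*8 = 32)
R(M, m) = -32/3 - M/3 - m/3 (R(M, m) = -((M + m) + 32)/3 = -(32 + M + m)/3 = -32/3 - M/3 - m/3)
P(K, T) = 4 + 4*T
B(g, L) = -38/3 (B(g, L) = -32/3 - 1/3*(-6) - 1/3*12 = -32/3 + 2 - 4 = -38/3)
sqrt(v + B(c(-1, 4), P(-1, -12))) = sqrt(39835 - 38/3) = sqrt(119467/3) = sqrt(358401)/3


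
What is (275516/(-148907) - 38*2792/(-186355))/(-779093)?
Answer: 35545347108/21619491053765605 ≈ 1.6441e-6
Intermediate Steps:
(275516/(-148907) - 38*2792/(-186355))/(-779093) = (275516*(-1/148907) - 106096*(-1/186355))*(-1/779093) = (-275516/148907 + 106096/186355)*(-1/779093) = -35545347108/27749563985*(-1/779093) = 35545347108/21619491053765605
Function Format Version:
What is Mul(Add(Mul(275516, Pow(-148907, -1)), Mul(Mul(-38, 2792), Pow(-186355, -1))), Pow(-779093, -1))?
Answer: Rational(35545347108, 21619491053765605) ≈ 1.6441e-6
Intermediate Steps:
Mul(Add(Mul(275516, Pow(-148907, -1)), Mul(Mul(-38, 2792), Pow(-186355, -1))), Pow(-779093, -1)) = Mul(Add(Mul(275516, Rational(-1, 148907)), Mul(-106096, Rational(-1, 186355))), Rational(-1, 779093)) = Mul(Add(Rational(-275516, 148907), Rational(106096, 186355)), Rational(-1, 779093)) = Mul(Rational(-35545347108, 27749563985), Rational(-1, 779093)) = Rational(35545347108, 21619491053765605)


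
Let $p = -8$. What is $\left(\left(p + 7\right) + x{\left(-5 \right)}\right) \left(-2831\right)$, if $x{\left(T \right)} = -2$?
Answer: $8493$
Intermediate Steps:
$\left(\left(p + 7\right) + x{\left(-5 \right)}\right) \left(-2831\right) = \left(\left(-8 + 7\right) - 2\right) \left(-2831\right) = \left(-1 - 2\right) \left(-2831\right) = \left(-3\right) \left(-2831\right) = 8493$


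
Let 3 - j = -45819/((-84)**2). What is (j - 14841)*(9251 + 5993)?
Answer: -44313930711/196 ≈ -2.2609e+8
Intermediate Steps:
j = 7443/784 (j = 3 - (-45819)/((-84)**2) = 3 - (-45819)/7056 = 3 - 1*(-5091/784) = 3 + 5091/784 = 7443/784 ≈ 9.4936)
(j - 14841)*(9251 + 5993) = (7443/784 - 14841)*(9251 + 5993) = -11627901/784*15244 = -44313930711/196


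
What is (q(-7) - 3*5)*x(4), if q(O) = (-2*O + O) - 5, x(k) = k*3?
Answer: -156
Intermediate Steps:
x(k) = 3*k
q(O) = -5 - O (q(O) = -O - 5 = -5 - O)
(q(-7) - 3*5)*x(4) = ((-5 - 1*(-7)) - 3*5)*(3*4) = ((-5 + 7) - 15)*12 = (2 - 15)*12 = -13*12 = -156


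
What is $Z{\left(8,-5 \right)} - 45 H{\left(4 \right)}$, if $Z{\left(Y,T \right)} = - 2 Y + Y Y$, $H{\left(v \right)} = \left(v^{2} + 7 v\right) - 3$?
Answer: $-1797$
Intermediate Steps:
$H{\left(v \right)} = -3 + v^{2} + 7 v$
$Z{\left(Y,T \right)} = Y^{2} - 2 Y$ ($Z{\left(Y,T \right)} = - 2 Y + Y^{2} = Y^{2} - 2 Y$)
$Z{\left(8,-5 \right)} - 45 H{\left(4 \right)} = 8 \left(-2 + 8\right) - 45 \left(-3 + 4^{2} + 7 \cdot 4\right) = 8 \cdot 6 - 45 \left(-3 + 16 + 28\right) = 48 - 1845 = -1797$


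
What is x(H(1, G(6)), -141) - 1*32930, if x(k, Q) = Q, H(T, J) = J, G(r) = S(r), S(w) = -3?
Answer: -33071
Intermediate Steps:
G(r) = -3
x(H(1, G(6)), -141) - 1*32930 = -141 - 1*32930 = -141 - 32930 = -33071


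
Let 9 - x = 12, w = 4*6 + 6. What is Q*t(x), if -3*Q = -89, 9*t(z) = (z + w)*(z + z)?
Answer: -534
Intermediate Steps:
w = 30 (w = 24 + 6 = 30)
x = -3 (x = 9 - 1*12 = 9 - 12 = -3)
t(z) = 2*z*(30 + z)/9 (t(z) = ((z + 30)*(z + z))/9 = ((30 + z)*(2*z))/9 = (2*z*(30 + z))/9 = 2*z*(30 + z)/9)
Q = 89/3 (Q = -⅓*(-89) = 89/3 ≈ 29.667)
Q*t(x) = 89*((2/9)*(-3)*(30 - 3))/3 = 89*((2/9)*(-3)*27)/3 = (89/3)*(-18) = -534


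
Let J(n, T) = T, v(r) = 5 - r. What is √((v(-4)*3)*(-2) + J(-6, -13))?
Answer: I*√67 ≈ 8.1853*I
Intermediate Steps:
√((v(-4)*3)*(-2) + J(-6, -13)) = √(((5 - 1*(-4))*3)*(-2) - 13) = √(((5 + 4)*3)*(-2) - 13) = √((9*3)*(-2) - 13) = √(27*(-2) - 13) = √(-54 - 13) = √(-67) = I*√67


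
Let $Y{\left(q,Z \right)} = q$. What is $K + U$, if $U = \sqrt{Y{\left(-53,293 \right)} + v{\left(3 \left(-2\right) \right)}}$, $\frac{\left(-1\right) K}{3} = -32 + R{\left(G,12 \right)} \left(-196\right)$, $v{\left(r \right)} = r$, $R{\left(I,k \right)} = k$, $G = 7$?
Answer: $7152 + i \sqrt{59} \approx 7152.0 + 7.6811 i$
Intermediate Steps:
$K = 7152$ ($K = - 3 \left(-32 + 12 \left(-196\right)\right) = - 3 \left(-32 - 2352\right) = \left(-3\right) \left(-2384\right) = 7152$)
$U = i \sqrt{59}$ ($U = \sqrt{-53 + 3 \left(-2\right)} = \sqrt{-53 - 6} = \sqrt{-59} = i \sqrt{59} \approx 7.6811 i$)
$K + U = 7152 + i \sqrt{59}$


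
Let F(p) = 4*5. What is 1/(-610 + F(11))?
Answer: -1/590 ≈ -0.0016949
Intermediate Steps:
F(p) = 20
1/(-610 + F(11)) = 1/(-610 + 20) = 1/(-590) = -1/590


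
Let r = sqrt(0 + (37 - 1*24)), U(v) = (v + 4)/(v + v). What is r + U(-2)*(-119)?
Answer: 119/2 + sqrt(13) ≈ 63.106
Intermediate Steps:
U(v) = (4 + v)/(2*v) (U(v) = (4 + v)/((2*v)) = (4 + v)*(1/(2*v)) = (4 + v)/(2*v))
r = sqrt(13) (r = sqrt(0 + (37 - 24)) = sqrt(0 + 13) = sqrt(13) ≈ 3.6056)
r + U(-2)*(-119) = sqrt(13) + ((1/2)*(4 - 2)/(-2))*(-119) = sqrt(13) + ((1/2)*(-1/2)*2)*(-119) = sqrt(13) - 1/2*(-119) = sqrt(13) + 119/2 = 119/2 + sqrt(13)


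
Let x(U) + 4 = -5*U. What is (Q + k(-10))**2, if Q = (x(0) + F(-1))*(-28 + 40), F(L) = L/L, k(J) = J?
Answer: 2116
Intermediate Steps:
F(L) = 1
x(U) = -4 - 5*U
Q = -36 (Q = ((-4 - 5*0) + 1)*(-28 + 40) = ((-4 + 0) + 1)*12 = (-4 + 1)*12 = -3*12 = -36)
(Q + k(-10))**2 = (-36 - 10)**2 = (-46)**2 = 2116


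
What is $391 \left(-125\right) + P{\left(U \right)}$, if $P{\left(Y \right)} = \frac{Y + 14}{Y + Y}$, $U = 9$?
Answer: $- \frac{879727}{18} \approx -48874.0$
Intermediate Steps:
$P{\left(Y \right)} = \frac{14 + Y}{2 Y}$
$391 \left(-125\right) + P{\left(U \right)} = 391 \left(-125\right) + \frac{14 + 9}{2 \cdot 9} = -48875 + \frac{1}{2} \cdot \frac{1}{9} \cdot 23 = -48875 + \frac{23}{18} = - \frac{879727}{18}$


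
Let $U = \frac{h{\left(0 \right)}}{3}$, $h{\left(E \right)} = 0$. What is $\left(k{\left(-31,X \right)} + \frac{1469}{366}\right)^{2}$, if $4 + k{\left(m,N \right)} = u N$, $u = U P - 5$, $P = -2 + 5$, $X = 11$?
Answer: $\frac{405015625}{133956} \approx 3023.5$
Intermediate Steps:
$P = 3$
$U = 0$ ($U = \frac{0}{3} = 0 \cdot \frac{1}{3} = 0$)
$u = -5$ ($u = 0 \cdot 3 - 5 = 0 - 5 = -5$)
$k{\left(m,N \right)} = -4 - 5 N$
$\left(k{\left(-31,X \right)} + \frac{1469}{366}\right)^{2} = \left(\left(-4 - 55\right) + \frac{1469}{366}\right)^{2} = \left(\left(-4 - 55\right) + 1469 \cdot \frac{1}{366}\right)^{2} = \left(-59 + \frac{1469}{366}\right)^{2} = \left(- \frac{20125}{366}\right)^{2} = \frac{405015625}{133956}$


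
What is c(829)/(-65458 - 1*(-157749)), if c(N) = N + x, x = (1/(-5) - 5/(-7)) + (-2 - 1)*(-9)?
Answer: 29978/3230185 ≈ 0.0092806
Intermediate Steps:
x = 963/35 (x = (1*(-⅕) - 5*(-⅐)) - 3*(-9) = (-⅕ + 5/7) + 27 = 18/35 + 27 = 963/35 ≈ 27.514)
c(N) = 963/35 + N (c(N) = N + 963/35 = 963/35 + N)
c(829)/(-65458 - 1*(-157749)) = (963/35 + 829)/(-65458 - 1*(-157749)) = 29978/(35*(-65458 + 157749)) = (29978/35)/92291 = (29978/35)*(1/92291) = 29978/3230185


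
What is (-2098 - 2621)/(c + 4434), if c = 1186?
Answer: -4719/5620 ≈ -0.83968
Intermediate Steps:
(-2098 - 2621)/(c + 4434) = (-2098 - 2621)/(1186 + 4434) = -4719/5620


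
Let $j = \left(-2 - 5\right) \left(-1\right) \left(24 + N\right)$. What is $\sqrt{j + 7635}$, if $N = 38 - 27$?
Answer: $2 \sqrt{1970} \approx 88.769$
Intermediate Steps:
$N = 11$
$j = 245$ ($j = \left(-2 - 5\right) \left(-1\right) \left(24 + 11\right) = \left(-7\right) \left(-1\right) 35 = 7 \cdot 35 = 245$)
$\sqrt{j + 7635} = \sqrt{245 + 7635} = \sqrt{7880} = 2 \sqrt{1970}$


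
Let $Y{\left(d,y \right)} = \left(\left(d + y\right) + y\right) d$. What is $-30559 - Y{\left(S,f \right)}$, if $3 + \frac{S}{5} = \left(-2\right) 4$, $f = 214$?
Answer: $-10044$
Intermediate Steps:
$S = -55$ ($S = -15 + 5 \left(\left(-2\right) 4\right) = -15 + 5 \left(-8\right) = -15 - 40 = -55$)
$Y{\left(d,y \right)} = d \left(d + 2 y\right)$ ($Y{\left(d,y \right)} = \left(d + 2 y\right) d = d \left(d + 2 y\right)$)
$-30559 - Y{\left(S,f \right)} = -30559 - - 55 \left(-55 + 2 \cdot 214\right) = -30559 - - 55 \left(-55 + 428\right) = -30559 - \left(-55\right) 373 = -30559 - -20515 = -30559 + 20515 = -10044$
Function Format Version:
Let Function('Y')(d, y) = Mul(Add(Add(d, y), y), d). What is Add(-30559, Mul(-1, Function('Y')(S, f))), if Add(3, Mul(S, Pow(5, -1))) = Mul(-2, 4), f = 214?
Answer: -10044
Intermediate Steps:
S = -55 (S = Add(-15, Mul(5, Mul(-2, 4))) = Add(-15, Mul(5, -8)) = Add(-15, -40) = -55)
Function('Y')(d, y) = Mul(d, Add(d, Mul(2, y))) (Function('Y')(d, y) = Mul(Add(d, Mul(2, y)), d) = Mul(d, Add(d, Mul(2, y))))
Add(-30559, Mul(-1, Function('Y')(S, f))) = Add(-30559, Mul(-1, Mul(-55, Add(-55, Mul(2, 214))))) = Add(-30559, Mul(-1, Mul(-55, Add(-55, 428)))) = Add(-30559, Mul(-1, Mul(-55, 373))) = Add(-30559, Mul(-1, -20515)) = Add(-30559, 20515) = -10044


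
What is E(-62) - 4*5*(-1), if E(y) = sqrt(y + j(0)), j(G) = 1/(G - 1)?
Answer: 20 + 3*I*sqrt(7) ≈ 20.0 + 7.9373*I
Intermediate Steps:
j(G) = 1/(-1 + G)
E(y) = sqrt(-1 + y) (E(y) = sqrt(y + 1/(-1 + 0)) = sqrt(y + 1/(-1)) = sqrt(y - 1) = sqrt(-1 + y))
E(-62) - 4*5*(-1) = sqrt(-1 - 62) - 4*5*(-1) = sqrt(-63) - 20*(-1) = 3*I*sqrt(7) + 20 = 20 + 3*I*sqrt(7)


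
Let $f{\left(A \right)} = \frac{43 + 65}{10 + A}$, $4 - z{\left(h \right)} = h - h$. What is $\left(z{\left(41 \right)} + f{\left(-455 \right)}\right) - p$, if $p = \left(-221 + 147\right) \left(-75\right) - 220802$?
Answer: $\frac{95788812}{445} \approx 2.1526 \cdot 10^{5}$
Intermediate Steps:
$z{\left(h \right)} = 4$ ($z{\left(h \right)} = 4 - \left(h - h\right) = 4 - 0 = 4 + 0 = 4$)
$f{\left(A \right)} = \frac{108}{10 + A}$
$p = -215252$ ($p = \left(-74\right) \left(-75\right) - 220802 = 5550 - 220802 = -215252$)
$\left(z{\left(41 \right)} + f{\left(-455 \right)}\right) - p = \left(4 + \frac{108}{10 - 455}\right) - -215252 = \left(4 + \frac{108}{-445}\right) + 215252 = \left(4 + 108 \left(- \frac{1}{445}\right)\right) + 215252 = \left(4 - \frac{108}{445}\right) + 215252 = \frac{1672}{445} + 215252 = \frac{95788812}{445}$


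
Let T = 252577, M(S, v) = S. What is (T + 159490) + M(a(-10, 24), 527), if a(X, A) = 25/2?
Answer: 824159/2 ≈ 4.1208e+5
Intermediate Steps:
a(X, A) = 25/2 (a(X, A) = 25*(½) = 25/2)
(T + 159490) + M(a(-10, 24), 527) = (252577 + 159490) + 25/2 = 412067 + 25/2 = 824159/2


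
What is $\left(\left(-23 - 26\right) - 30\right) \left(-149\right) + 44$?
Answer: $11815$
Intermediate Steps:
$\left(\left(-23 - 26\right) - 30\right) \left(-149\right) + 44 = \left(-49 - 30\right) \left(-149\right) + 44 = \left(-79\right) \left(-149\right) + 44 = 11771 + 44 = 11815$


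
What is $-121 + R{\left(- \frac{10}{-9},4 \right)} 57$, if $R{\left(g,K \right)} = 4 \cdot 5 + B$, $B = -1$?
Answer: $962$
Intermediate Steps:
$R{\left(g,K \right)} = 19$ ($R{\left(g,K \right)} = 4 \cdot 5 - 1 = 20 - 1 = 19$)
$-121 + R{\left(- \frac{10}{-9},4 \right)} 57 = -121 + 19 \cdot 57 = -121 + 1083 = 962$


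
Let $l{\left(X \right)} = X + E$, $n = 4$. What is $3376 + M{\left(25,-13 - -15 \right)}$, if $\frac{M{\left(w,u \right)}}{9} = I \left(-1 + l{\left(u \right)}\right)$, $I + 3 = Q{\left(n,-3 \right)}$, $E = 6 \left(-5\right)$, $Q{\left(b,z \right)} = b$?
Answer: $3115$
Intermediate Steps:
$E = -30$
$I = 1$ ($I = -3 + 4 = 1$)
$l{\left(X \right)} = -30 + X$ ($l{\left(X \right)} = X - 30 = -30 + X$)
$M{\left(w,u \right)} = -279 + 9 u$ ($M{\left(w,u \right)} = 9 \cdot 1 \left(-1 + \left(-30 + u\right)\right) = 9 \cdot 1 \left(-31 + u\right) = 9 \left(-31 + u\right) = -279 + 9 u$)
$3376 + M{\left(25,-13 - -15 \right)} = 3376 - \left(279 - 9 \left(-13 - -15\right)\right) = 3376 - \left(279 - 9 \left(-13 + 15\right)\right) = 3376 + \left(-279 + 9 \cdot 2\right) = 3376 + \left(-279 + 18\right) = 3376 - 261 = 3115$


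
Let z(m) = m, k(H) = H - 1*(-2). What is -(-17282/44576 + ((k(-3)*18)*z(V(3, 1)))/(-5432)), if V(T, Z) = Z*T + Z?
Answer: 809521/2161936 ≈ 0.37444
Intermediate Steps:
k(H) = 2 + H (k(H) = H + 2 = 2 + H)
V(T, Z) = Z + T*Z (V(T, Z) = T*Z + Z = Z + T*Z)
-(-17282/44576 + ((k(-3)*18)*z(V(3, 1)))/(-5432)) = -(-17282/44576 + (((2 - 3)*18)*(1*(1 + 3)))/(-5432)) = -(-17282*1/44576 + ((-1*18)*(1*4))*(-1/5432)) = -(-8641/22288 - 18*4*(-1/5432)) = -(-8641/22288 - 72*(-1/5432)) = -(-8641/22288 + 9/679) = -1*(-809521/2161936) = 809521/2161936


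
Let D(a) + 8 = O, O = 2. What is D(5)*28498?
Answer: -170988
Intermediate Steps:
D(a) = -6 (D(a) = -8 + 2 = -6)
D(5)*28498 = -6*28498 = -170988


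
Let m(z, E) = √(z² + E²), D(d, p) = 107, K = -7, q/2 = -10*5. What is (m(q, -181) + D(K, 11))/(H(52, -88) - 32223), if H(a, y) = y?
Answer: -107/32311 - √42761/32311 ≈ -0.0097115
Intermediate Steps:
q = -100 (q = 2*(-10*5) = 2*(-50) = -100)
m(z, E) = √(E² + z²)
(m(q, -181) + D(K, 11))/(H(52, -88) - 32223) = (√((-181)² + (-100)²) + 107)/(-88 - 32223) = (√(32761 + 10000) + 107)/(-32311) = (√42761 + 107)*(-1/32311) = (107 + √42761)*(-1/32311) = -107/32311 - √42761/32311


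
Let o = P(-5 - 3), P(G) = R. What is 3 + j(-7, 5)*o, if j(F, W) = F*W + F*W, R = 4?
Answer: -277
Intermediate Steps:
P(G) = 4
o = 4
j(F, W) = 2*F*W
3 + j(-7, 5)*o = 3 + (2*(-7)*5)*4 = 3 - 70*4 = 3 - 280 = -277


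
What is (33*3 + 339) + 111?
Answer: 549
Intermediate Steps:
(33*3 + 339) + 111 = (99 + 339) + 111 = 438 + 111 = 549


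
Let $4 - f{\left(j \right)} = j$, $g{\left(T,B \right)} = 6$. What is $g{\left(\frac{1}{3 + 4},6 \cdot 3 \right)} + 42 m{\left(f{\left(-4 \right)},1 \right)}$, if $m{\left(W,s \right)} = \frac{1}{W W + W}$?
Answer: $\frac{79}{12} \approx 6.5833$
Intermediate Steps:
$f{\left(j \right)} = 4 - j$
$m{\left(W,s \right)} = \frac{1}{W + W^{2}}$ ($m{\left(W,s \right)} = \frac{1}{W^{2} + W} = \frac{1}{W + W^{2}}$)
$g{\left(\frac{1}{3 + 4},6 \cdot 3 \right)} + 42 m{\left(f{\left(-4 \right)},1 \right)} = 6 + 42 \frac{1}{\left(4 - -4\right) \left(1 + \left(4 - -4\right)\right)} = 6 + 42 \frac{1}{\left(4 + 4\right) \left(1 + \left(4 + 4\right)\right)} = 6 + 42 \frac{1}{8 \left(1 + 8\right)} = 6 + 42 \frac{1}{8 \cdot 9} = 6 + 42 \cdot \frac{1}{8} \cdot \frac{1}{9} = 6 + 42 \cdot \frac{1}{72} = 6 + \frac{7}{12} = \frac{79}{12}$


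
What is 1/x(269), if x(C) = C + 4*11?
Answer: 1/313 ≈ 0.0031949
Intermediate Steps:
x(C) = 44 + C (x(C) = C + 44 = 44 + C)
1/x(269) = 1/(44 + 269) = 1/313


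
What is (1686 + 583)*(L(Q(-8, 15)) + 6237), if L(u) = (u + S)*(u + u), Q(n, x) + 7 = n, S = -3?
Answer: 15377013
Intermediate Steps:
Q(n, x) = -7 + n
L(u) = 2*u*(-3 + u) (L(u) = (u - 3)*(u + u) = (-3 + u)*(2*u) = 2*u*(-3 + u))
(1686 + 583)*(L(Q(-8, 15)) + 6237) = (1686 + 583)*(2*(-7 - 8)*(-3 + (-7 - 8)) + 6237) = 2269*(2*(-15)*(-3 - 15) + 6237) = 2269*(2*(-15)*(-18) + 6237) = 2269*(540 + 6237) = 2269*6777 = 15377013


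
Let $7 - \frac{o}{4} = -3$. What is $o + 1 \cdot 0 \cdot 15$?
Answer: $40$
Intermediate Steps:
$o = 40$ ($o = 28 - -12 = 28 + 12 = 40$)
$o + 1 \cdot 0 \cdot 15 = 40 + 1 \cdot 0 \cdot 15 = 40 + 0 \cdot 15 = 40 + 0 = 40$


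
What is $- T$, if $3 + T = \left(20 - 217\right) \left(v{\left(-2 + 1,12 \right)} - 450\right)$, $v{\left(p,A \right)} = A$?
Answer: $-86283$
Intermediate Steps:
$T = 86283$ ($T = -3 + \left(20 - 217\right) \left(12 - 450\right) = -3 - -86286 = -3 + 86286 = 86283$)
$- T = \left(-1\right) 86283 = -86283$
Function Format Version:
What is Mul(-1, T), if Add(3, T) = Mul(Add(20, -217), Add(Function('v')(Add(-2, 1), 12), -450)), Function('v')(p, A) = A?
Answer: -86283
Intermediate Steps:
T = 86283 (T = Add(-3, Mul(Add(20, -217), Add(12, -450))) = Add(-3, Mul(-197, -438)) = Add(-3, 86286) = 86283)
Mul(-1, T) = Mul(-1, 86283) = -86283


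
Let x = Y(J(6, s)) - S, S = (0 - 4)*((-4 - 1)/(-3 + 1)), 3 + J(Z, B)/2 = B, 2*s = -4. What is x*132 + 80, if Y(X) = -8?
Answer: 344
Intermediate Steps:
s = -2 (s = (½)*(-4) = -2)
J(Z, B) = -6 + 2*B
S = -10 (S = -(-20)/(-2) = -(-20)*(-1)/2 = -4*5/2 = -10)
x = 2 (x = -8 - 1*(-10) = -8 + 10 = 2)
x*132 + 80 = 2*132 + 80 = 264 + 80 = 344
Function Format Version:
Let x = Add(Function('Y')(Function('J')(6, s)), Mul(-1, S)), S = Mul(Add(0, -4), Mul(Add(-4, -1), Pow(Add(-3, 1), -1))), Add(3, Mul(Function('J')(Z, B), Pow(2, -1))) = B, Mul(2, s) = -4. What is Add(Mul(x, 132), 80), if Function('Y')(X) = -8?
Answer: 344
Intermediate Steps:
s = -2 (s = Mul(Rational(1, 2), -4) = -2)
Function('J')(Z, B) = Add(-6, Mul(2, B))
S = -10 (S = Mul(-4, Mul(-5, Pow(-2, -1))) = Mul(-4, Mul(-5, Rational(-1, 2))) = Mul(-4, Rational(5, 2)) = -10)
x = 2 (x = Add(-8, Mul(-1, -10)) = Add(-8, 10) = 2)
Add(Mul(x, 132), 80) = Add(Mul(2, 132), 80) = Add(264, 80) = 344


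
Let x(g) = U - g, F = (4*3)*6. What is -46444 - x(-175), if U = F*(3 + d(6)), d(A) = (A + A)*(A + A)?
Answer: -57203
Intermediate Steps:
F = 72 (F = 12*6 = 72)
d(A) = 4*A**2 (d(A) = (2*A)*(2*A) = 4*A**2)
U = 10584 (U = 72*(3 + 4*6**2) = 72*(3 + 4*36) = 72*(3 + 144) = 72*147 = 10584)
x(g) = 10584 - g
-46444 - x(-175) = -46444 - (10584 - 1*(-175)) = -46444 - (10584 + 175) = -46444 - 1*10759 = -46444 - 10759 = -57203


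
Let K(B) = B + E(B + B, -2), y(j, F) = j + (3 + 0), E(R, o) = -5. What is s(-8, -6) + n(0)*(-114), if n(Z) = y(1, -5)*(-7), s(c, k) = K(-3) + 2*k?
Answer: 3172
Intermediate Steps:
y(j, F) = 3 + j (y(j, F) = j + 3 = 3 + j)
K(B) = -5 + B (K(B) = B - 5 = -5 + B)
s(c, k) = -8 + 2*k (s(c, k) = (-5 - 3) + 2*k = -8 + 2*k)
n(Z) = -28 (n(Z) = (3 + 1)*(-7) = 4*(-7) = -28)
s(-8, -6) + n(0)*(-114) = (-8 + 2*(-6)) - 28*(-114) = (-8 - 12) + 3192 = -20 + 3192 = 3172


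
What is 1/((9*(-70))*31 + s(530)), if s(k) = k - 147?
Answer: -1/19147 ≈ -5.2228e-5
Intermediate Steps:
s(k) = -147 + k
1/((9*(-70))*31 + s(530)) = 1/((9*(-70))*31 + (-147 + 530)) = 1/(-630*31 + 383) = 1/(-19530 + 383) = 1/(-19147) = -1/19147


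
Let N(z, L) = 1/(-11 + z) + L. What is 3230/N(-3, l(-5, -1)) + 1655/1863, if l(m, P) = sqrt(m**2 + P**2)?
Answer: 18535417/1898397 + 126616*sqrt(26)/1019 ≈ 643.34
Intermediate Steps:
l(m, P) = sqrt(P**2 + m**2)
N(z, L) = L + 1/(-11 + z)
3230/N(-3, l(-5, -1)) + 1655/1863 = 3230/(((1 - 11*sqrt((-1)**2 + (-5)**2) + sqrt((-1)**2 + (-5)**2)*(-3))/(-11 - 3))) + 1655/1863 = 3230/(((1 - 11*sqrt(1 + 25) + sqrt(1 + 25)*(-3))/(-14))) + 1655*(1/1863) = 3230/((-(1 - 11*sqrt(26) + sqrt(26)*(-3))/14)) + 1655/1863 = 3230/((-(1 - 11*sqrt(26) - 3*sqrt(26))/14)) + 1655/1863 = 3230/((-(1 - 14*sqrt(26))/14)) + 1655/1863 = 3230/(-1/14 + sqrt(26)) + 1655/1863 = 1655/1863 + 3230/(-1/14 + sqrt(26))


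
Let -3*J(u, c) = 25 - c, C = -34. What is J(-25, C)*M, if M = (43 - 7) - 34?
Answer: -118/3 ≈ -39.333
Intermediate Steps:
J(u, c) = -25/3 + c/3 (J(u, c) = -(25 - c)/3 = -25/3 + c/3)
M = 2 (M = 36 - 34 = 2)
J(-25, C)*M = (-25/3 + (1/3)*(-34))*2 = (-25/3 - 34/3)*2 = -59/3*2 = -118/3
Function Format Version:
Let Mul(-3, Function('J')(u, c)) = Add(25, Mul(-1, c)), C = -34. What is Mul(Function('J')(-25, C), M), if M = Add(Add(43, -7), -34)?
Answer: Rational(-118, 3) ≈ -39.333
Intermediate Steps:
Function('J')(u, c) = Add(Rational(-25, 3), Mul(Rational(1, 3), c)) (Function('J')(u, c) = Mul(Rational(-1, 3), Add(25, Mul(-1, c))) = Add(Rational(-25, 3), Mul(Rational(1, 3), c)))
M = 2 (M = Add(36, -34) = 2)
Mul(Function('J')(-25, C), M) = Mul(Add(Rational(-25, 3), Mul(Rational(1, 3), -34)), 2) = Mul(Add(Rational(-25, 3), Rational(-34, 3)), 2) = Mul(Rational(-59, 3), 2) = Rational(-118, 3)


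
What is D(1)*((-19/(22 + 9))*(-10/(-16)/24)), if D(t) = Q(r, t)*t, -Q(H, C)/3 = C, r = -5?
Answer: 95/1984 ≈ 0.047883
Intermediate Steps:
Q(H, C) = -3*C
D(t) = -3*t² (D(t) = (-3*t)*t = -3*t²)
D(1)*((-19/(22 + 9))*(-10/(-16)/24)) = (-3*1²)*((-19/(22 + 9))*(-10/(-16)/24)) = (-3*1)*((-19/31)*(-10*(-1/16)*(1/24))) = -3*(1/31)*(-19)*(5/8)*(1/24) = -(-57)*5/(31*192) = -3*(-95/5952) = 95/1984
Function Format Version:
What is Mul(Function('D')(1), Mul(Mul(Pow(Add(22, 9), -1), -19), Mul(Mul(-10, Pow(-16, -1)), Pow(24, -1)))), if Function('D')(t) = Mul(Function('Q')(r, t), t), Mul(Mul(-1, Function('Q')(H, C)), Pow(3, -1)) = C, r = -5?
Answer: Rational(95, 1984) ≈ 0.047883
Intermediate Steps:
Function('Q')(H, C) = Mul(-3, C)
Function('D')(t) = Mul(-3, Pow(t, 2)) (Function('D')(t) = Mul(Mul(-3, t), t) = Mul(-3, Pow(t, 2)))
Mul(Function('D')(1), Mul(Mul(Pow(Add(22, 9), -1), -19), Mul(Mul(-10, Pow(-16, -1)), Pow(24, -1)))) = Mul(Mul(-3, Pow(1, 2)), Mul(Mul(Pow(Add(22, 9), -1), -19), Mul(Mul(-10, Pow(-16, -1)), Pow(24, -1)))) = Mul(Mul(-3, 1), Mul(Mul(Pow(31, -1), -19), Mul(Mul(-10, Rational(-1, 16)), Rational(1, 24)))) = Mul(-3, Mul(Mul(Rational(1, 31), -19), Mul(Rational(5, 8), Rational(1, 24)))) = Mul(-3, Mul(Rational(-19, 31), Rational(5, 192))) = Mul(-3, Rational(-95, 5952)) = Rational(95, 1984)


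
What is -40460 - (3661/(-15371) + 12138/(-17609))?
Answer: -10950973772193/270667939 ≈ -40459.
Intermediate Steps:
-40460 - (3661/(-15371) + 12138/(-17609)) = -40460 - (3661*(-1/15371) + 12138*(-1/17609)) = -40460 - (-3661/15371 - 12138/17609) = -40460 - 1*(-251039747/270667939) = -40460 + 251039747/270667939 = -10950973772193/270667939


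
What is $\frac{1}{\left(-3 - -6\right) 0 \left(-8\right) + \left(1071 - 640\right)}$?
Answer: $\frac{1}{431} \approx 0.0023202$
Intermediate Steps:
$\frac{1}{\left(-3 - -6\right) 0 \left(-8\right) + \left(1071 - 640\right)} = \frac{1}{\left(-3 + 6\right) 0 \left(-8\right) + \left(1071 - 640\right)} = \frac{1}{3 \cdot 0 \left(-8\right) + 431} = \frac{1}{0 \left(-8\right) + 431} = \frac{1}{0 + 431} = \frac{1}{431}$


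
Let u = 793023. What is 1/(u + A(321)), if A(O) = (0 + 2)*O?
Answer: 1/793665 ≈ 1.2600e-6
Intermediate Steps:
A(O) = 2*O
1/(u + A(321)) = 1/(793023 + 2*321) = 1/(793023 + 642) = 1/793665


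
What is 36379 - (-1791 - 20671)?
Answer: 58841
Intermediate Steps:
36379 - (-1791 - 20671) = 36379 - 1*(-22462) = 36379 + 22462 = 58841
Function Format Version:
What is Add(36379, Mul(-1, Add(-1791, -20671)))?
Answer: 58841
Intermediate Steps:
Add(36379, Mul(-1, Add(-1791, -20671))) = Add(36379, Mul(-1, -22462)) = Add(36379, 22462) = 58841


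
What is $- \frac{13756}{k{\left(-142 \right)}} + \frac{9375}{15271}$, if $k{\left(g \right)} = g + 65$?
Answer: $\frac{210789751}{1175867} \approx 179.26$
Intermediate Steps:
$k{\left(g \right)} = 65 + g$
$- \frac{13756}{k{\left(-142 \right)}} + \frac{9375}{15271} = - \frac{13756}{65 - 142} + \frac{9375}{15271} = - \frac{13756}{-77} + 9375 \cdot \frac{1}{15271} = \left(-13756\right) \left(- \frac{1}{77}\right) + \frac{9375}{15271} = \frac{13756}{77} + \frac{9375}{15271} = \frac{210789751}{1175867}$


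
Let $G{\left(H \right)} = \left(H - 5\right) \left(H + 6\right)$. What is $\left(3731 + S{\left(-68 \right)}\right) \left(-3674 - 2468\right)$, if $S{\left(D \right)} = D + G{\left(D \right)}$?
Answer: $-50296838$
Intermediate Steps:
$G{\left(H \right)} = \left(-5 + H\right) \left(6 + H\right)$
$S{\left(D \right)} = -30 + D^{2} + 2 D$ ($S{\left(D \right)} = D + \left(-30 + D + D^{2}\right) = -30 + D^{2} + 2 D$)
$\left(3731 + S{\left(-68 \right)}\right) \left(-3674 - 2468\right) = \left(3731 + \left(-30 + \left(-68\right)^{2} + 2 \left(-68\right)\right)\right) \left(-3674 - 2468\right) = \left(3731 - -4458\right) \left(-6142\right) = \left(3731 + 4458\right) \left(-6142\right) = 8189 \left(-6142\right) = -50296838$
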